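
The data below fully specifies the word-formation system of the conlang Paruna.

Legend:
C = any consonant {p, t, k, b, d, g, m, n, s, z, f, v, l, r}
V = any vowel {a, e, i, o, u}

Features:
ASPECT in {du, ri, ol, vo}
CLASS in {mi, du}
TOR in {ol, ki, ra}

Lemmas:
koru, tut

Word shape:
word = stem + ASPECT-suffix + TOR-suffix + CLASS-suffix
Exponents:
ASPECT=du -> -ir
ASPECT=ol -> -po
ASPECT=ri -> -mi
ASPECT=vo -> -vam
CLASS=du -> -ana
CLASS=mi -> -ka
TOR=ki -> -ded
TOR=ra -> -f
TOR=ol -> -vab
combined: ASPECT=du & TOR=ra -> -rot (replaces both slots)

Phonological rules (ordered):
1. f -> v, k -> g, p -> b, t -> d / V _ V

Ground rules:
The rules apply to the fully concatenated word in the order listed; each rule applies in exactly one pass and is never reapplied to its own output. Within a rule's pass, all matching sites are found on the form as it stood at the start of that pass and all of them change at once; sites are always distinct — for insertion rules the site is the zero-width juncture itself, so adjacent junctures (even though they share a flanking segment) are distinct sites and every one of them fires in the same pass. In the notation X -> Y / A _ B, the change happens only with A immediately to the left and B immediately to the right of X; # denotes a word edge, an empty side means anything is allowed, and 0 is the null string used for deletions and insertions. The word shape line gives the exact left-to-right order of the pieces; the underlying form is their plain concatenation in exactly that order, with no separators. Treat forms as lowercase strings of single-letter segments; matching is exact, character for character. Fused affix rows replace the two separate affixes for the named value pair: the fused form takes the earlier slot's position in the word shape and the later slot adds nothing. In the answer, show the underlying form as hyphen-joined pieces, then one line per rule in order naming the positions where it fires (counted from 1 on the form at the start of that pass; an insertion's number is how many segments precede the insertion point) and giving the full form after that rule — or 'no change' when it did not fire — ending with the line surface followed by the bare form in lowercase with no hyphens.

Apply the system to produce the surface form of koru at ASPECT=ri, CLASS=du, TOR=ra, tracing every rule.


underlying: koru-mi-f-ana
1. f -> v, k -> g, p -> b, t -> d / V _ V: fires at position(s) 7: korumivana
surface: korumivana


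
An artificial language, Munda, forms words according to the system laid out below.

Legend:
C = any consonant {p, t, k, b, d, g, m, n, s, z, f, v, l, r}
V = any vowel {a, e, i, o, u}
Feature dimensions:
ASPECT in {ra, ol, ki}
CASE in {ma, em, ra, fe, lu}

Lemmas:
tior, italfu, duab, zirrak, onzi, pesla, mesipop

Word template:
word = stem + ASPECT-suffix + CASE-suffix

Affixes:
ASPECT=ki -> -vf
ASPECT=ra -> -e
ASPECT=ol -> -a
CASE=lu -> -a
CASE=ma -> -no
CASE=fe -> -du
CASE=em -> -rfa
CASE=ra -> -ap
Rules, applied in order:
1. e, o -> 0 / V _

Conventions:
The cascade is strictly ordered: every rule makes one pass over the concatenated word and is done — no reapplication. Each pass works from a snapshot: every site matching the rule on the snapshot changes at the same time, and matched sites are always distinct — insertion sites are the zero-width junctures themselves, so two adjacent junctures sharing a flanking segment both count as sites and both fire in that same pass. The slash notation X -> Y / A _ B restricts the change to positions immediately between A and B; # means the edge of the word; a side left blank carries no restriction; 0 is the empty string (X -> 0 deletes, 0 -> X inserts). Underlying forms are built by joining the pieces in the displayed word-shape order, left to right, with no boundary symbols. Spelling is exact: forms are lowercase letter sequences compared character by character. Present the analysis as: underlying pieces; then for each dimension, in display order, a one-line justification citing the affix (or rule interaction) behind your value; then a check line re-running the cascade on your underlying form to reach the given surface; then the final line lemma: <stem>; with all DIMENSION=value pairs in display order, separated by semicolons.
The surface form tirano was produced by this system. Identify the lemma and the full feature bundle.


underlying: tior-a-no
ASPECT=ol - signalled by the affix -a
CASE=ma - signalled by the affix -no
check: tiorano -> tirano
lemma: tior; ASPECT=ol; CASE=ma


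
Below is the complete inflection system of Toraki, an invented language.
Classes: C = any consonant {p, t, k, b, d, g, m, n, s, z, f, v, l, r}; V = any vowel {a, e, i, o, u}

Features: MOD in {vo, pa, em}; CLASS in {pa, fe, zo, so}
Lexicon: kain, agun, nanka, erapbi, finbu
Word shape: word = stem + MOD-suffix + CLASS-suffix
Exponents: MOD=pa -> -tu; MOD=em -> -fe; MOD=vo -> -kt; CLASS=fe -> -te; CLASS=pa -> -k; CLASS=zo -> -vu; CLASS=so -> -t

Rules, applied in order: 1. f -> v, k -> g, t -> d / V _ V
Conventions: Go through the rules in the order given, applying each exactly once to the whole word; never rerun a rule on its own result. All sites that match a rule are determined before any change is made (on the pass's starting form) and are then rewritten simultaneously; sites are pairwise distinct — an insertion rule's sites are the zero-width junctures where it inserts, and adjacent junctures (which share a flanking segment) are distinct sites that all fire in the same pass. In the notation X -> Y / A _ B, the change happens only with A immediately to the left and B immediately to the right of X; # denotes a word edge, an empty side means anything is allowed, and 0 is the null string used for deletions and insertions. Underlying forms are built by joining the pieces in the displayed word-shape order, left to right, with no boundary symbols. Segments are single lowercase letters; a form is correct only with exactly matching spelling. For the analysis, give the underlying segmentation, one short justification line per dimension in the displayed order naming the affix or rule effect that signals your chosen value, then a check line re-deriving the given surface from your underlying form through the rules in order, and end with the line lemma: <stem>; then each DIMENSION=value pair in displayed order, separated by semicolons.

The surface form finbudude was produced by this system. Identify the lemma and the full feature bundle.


underlying: finbu-tu-te
MOD=pa - signalled by the affix -tu
CLASS=fe - signalled by the affix -te
check: finbutute -> finbudude
lemma: finbu; MOD=pa; CLASS=fe


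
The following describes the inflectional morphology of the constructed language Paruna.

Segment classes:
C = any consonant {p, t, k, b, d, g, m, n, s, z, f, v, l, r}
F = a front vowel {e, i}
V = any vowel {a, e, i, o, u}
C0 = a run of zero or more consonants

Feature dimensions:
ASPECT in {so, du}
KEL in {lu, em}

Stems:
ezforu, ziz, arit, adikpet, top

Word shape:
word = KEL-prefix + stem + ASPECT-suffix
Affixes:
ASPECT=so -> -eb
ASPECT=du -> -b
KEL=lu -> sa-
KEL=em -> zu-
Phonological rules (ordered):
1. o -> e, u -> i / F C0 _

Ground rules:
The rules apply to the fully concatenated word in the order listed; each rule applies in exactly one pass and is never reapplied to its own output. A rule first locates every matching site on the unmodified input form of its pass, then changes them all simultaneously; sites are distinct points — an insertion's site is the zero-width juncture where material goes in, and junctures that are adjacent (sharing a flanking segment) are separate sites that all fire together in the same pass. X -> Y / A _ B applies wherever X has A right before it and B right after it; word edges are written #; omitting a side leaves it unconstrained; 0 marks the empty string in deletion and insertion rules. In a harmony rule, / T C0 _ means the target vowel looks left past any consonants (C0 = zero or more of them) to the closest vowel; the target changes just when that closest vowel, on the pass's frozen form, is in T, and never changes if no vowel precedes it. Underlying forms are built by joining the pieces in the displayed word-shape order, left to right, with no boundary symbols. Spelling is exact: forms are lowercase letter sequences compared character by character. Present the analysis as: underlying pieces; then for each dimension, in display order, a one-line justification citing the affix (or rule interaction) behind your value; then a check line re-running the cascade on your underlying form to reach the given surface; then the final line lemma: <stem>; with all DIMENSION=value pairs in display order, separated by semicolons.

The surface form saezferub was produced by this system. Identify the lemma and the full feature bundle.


underlying: sa-ezforu-b
ASPECT=du - signalled by the affix -b
KEL=lu - signalled by the affix sa-
check: saezforub -> saezferub
lemma: ezforu; ASPECT=du; KEL=lu


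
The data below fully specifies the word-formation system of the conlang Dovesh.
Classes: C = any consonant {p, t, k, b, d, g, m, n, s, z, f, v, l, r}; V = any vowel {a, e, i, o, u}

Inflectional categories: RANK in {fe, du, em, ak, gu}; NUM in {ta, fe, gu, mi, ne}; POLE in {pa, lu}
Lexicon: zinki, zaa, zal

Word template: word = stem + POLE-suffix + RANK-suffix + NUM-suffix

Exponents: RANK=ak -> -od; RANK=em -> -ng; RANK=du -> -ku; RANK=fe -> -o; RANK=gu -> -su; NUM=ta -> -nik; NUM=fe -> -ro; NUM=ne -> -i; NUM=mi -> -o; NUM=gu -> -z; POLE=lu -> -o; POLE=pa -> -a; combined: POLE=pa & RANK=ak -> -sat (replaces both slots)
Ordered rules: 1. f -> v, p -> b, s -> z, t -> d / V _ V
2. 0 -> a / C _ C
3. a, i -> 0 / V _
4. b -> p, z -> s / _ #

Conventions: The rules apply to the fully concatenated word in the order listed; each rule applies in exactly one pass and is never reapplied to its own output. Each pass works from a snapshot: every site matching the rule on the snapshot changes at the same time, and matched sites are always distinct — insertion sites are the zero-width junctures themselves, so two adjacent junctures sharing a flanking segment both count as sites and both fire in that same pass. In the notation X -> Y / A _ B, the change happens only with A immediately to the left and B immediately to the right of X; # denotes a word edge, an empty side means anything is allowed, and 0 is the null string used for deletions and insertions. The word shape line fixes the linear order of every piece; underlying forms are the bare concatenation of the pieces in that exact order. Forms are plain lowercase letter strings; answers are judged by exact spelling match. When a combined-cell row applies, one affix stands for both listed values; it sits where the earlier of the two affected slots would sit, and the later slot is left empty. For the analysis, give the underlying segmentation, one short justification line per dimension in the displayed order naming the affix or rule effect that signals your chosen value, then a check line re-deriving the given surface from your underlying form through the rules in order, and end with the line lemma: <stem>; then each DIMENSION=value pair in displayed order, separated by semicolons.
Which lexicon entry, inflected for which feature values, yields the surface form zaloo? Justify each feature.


underlying: zal-o-o-i
RANK=fe - signalled by the affix -o
NUM=ne - signalled by the affix -i
POLE=lu - signalled by the affix -o
check: zalooi -> zalooi -> zalooi -> zaloo -> zaloo
lemma: zal; RANK=fe; NUM=ne; POLE=lu


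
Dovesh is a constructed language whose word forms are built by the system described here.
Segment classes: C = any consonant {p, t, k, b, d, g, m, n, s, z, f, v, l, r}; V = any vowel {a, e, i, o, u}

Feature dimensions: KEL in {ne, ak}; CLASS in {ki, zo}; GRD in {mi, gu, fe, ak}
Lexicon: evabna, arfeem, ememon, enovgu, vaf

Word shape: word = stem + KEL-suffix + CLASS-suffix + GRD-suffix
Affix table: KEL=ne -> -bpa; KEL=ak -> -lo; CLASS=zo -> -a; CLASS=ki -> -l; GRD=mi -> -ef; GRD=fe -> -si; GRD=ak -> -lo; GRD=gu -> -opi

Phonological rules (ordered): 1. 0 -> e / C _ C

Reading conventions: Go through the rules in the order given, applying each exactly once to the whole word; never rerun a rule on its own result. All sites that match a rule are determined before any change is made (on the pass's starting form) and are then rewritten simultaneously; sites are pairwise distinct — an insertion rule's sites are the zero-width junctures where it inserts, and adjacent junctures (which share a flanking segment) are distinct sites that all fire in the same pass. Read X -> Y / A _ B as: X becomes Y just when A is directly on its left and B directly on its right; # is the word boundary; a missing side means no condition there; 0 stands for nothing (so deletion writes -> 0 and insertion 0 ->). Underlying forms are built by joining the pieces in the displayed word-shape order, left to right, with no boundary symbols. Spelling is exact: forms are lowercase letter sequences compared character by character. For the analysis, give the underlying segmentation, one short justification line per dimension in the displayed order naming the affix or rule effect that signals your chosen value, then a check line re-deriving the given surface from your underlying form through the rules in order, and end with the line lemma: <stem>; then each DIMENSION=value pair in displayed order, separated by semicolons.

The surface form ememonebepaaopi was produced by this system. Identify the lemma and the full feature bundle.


underlying: ememon-bpa-a-opi
KEL=ne - signalled by the affix -bpa
CLASS=zo - signalled by the affix -a
GRD=gu - signalled by the affix -opi
check: ememonbpaaopi -> ememonebepaaopi
lemma: ememon; KEL=ne; CLASS=zo; GRD=gu


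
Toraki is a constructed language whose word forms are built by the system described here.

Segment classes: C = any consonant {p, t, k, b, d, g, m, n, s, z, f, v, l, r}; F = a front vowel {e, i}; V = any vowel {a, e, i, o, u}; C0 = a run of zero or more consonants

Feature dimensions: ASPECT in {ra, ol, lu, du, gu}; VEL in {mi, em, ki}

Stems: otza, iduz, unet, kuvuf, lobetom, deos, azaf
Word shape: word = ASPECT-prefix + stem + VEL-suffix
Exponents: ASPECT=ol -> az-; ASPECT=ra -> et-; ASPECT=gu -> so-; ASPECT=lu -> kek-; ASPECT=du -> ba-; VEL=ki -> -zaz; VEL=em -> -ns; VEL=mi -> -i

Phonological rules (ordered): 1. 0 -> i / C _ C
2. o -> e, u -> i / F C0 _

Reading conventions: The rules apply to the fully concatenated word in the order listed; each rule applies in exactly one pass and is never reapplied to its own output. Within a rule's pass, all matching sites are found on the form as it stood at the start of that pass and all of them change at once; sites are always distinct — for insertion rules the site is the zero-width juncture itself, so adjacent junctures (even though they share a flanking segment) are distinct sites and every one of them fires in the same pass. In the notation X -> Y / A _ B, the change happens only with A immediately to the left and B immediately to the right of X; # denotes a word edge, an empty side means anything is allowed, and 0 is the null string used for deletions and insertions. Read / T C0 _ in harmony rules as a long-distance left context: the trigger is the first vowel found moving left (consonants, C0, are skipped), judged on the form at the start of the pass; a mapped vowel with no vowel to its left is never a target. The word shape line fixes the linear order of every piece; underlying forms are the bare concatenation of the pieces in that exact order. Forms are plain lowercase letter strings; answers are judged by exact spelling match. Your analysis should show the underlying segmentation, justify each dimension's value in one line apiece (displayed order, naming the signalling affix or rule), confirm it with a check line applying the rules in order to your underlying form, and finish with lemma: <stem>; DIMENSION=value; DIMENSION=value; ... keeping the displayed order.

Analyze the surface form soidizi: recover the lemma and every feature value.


underlying: so-iduz-i
ASPECT=gu - signalled by the affix so-
VEL=mi - signalled by the affix -i
check: soiduzi -> soiduzi -> soidizi
lemma: iduz; ASPECT=gu; VEL=mi


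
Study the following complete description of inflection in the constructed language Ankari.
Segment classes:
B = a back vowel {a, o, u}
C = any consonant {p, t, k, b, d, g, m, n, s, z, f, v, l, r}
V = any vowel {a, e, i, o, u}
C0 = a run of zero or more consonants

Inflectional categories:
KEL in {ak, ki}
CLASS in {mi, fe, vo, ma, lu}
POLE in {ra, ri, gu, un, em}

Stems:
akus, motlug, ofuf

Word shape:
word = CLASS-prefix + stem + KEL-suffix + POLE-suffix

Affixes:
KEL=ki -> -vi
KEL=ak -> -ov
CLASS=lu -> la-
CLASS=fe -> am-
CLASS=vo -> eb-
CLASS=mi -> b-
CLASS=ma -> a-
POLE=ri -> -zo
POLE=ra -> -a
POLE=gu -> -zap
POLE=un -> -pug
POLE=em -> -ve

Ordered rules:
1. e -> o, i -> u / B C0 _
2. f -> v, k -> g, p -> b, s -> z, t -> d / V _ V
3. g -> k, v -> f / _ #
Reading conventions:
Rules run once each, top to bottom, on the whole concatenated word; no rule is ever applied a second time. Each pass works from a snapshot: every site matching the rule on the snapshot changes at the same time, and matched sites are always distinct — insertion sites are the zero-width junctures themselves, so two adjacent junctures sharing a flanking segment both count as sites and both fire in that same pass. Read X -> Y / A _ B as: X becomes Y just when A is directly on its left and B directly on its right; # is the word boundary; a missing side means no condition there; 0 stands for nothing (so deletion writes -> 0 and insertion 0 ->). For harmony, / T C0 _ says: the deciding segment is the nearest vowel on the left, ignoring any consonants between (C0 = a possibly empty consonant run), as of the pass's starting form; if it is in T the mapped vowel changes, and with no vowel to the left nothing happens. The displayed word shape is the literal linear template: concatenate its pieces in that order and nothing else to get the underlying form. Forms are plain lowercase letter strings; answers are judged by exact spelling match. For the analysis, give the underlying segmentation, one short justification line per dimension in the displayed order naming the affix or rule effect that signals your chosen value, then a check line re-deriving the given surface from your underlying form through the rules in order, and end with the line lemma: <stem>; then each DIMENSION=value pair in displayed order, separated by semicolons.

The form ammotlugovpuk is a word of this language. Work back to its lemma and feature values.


underlying: am-motlug-ov-pug
KEL=ak - signalled by the affix -ov
CLASS=fe - signalled by the affix am-
POLE=un - signalled by the affix -pug
check: ammotlugovpug -> ammotlugovpug -> ammotlugovpug -> ammotlugovpuk
lemma: motlug; KEL=ak; CLASS=fe; POLE=un


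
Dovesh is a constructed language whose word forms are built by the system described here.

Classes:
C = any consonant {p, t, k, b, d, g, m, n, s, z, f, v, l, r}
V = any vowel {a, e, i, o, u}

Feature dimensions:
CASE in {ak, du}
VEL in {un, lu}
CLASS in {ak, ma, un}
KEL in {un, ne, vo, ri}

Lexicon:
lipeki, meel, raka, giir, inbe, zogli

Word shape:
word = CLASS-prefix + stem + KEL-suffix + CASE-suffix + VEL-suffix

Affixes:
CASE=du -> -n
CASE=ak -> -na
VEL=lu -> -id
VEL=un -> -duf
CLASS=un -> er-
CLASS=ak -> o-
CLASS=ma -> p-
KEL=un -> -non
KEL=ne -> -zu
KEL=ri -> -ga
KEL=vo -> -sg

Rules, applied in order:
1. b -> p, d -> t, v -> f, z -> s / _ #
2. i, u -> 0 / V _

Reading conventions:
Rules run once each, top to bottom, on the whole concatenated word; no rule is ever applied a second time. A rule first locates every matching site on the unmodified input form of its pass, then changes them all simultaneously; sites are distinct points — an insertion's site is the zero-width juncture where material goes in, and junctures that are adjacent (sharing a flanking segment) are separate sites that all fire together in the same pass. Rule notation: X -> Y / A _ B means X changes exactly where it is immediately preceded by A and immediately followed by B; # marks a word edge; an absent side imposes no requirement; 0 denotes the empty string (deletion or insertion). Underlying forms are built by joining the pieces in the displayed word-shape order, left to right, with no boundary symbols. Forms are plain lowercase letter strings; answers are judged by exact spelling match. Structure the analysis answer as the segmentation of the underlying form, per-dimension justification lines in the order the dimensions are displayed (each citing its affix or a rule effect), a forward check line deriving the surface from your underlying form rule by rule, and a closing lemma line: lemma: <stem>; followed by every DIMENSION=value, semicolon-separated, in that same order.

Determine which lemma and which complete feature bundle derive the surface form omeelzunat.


underlying: o-meel-zu-na-id
CASE=ak - signalled by the affix -na
VEL=lu - signalled by the affix -id
CLASS=ak - signalled by the affix o-
KEL=ne - signalled by the affix -zu
check: omeelzunaid -> omeelzunait -> omeelzunat
lemma: meel; CASE=ak; VEL=lu; CLASS=ak; KEL=ne


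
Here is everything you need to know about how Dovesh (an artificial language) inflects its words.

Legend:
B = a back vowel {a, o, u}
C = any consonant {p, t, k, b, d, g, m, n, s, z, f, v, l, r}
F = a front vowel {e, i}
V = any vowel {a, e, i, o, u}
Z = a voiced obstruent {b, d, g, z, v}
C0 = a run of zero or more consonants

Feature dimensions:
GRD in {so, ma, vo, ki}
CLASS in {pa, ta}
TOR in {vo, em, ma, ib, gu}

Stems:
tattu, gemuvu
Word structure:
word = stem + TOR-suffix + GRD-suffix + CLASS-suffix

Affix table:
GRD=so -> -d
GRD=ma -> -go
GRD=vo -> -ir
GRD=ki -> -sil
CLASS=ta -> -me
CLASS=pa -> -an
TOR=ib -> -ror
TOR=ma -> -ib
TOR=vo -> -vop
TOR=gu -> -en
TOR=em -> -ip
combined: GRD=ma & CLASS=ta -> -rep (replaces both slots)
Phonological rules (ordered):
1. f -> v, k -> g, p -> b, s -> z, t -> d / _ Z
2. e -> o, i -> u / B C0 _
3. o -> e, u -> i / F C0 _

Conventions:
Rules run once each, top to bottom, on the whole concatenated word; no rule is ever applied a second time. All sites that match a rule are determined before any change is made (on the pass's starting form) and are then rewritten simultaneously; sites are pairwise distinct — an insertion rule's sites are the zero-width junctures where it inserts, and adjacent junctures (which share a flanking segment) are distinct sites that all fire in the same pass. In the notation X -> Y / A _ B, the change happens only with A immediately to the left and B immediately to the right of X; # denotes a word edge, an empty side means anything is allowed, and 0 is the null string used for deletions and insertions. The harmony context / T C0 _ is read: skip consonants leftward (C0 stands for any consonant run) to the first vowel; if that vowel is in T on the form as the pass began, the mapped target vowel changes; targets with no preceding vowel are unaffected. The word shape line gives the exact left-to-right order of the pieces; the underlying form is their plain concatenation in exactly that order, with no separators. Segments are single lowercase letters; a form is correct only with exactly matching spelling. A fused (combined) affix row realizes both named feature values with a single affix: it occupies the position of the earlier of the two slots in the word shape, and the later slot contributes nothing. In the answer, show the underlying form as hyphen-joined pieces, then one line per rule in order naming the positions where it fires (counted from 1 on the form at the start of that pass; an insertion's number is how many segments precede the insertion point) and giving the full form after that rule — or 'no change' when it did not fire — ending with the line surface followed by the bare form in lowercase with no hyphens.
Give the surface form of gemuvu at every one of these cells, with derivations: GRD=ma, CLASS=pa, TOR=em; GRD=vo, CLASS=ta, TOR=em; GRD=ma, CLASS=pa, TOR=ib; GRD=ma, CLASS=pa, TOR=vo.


cell GRD=ma, CLASS=pa, TOR=em:
underlying: gemuvu-ip-go-an
1. f -> v, k -> g, p -> b, s -> z, t -> d / _ Z: fires at position(s) 8: gemuvuibgoan
2. e -> o, i -> u / B C0 _: fires at position(s) 7: gemuvuubgoan
3. o -> e, u -> i / F C0 _: fires at position(s) 4: gemivuubgoan
surface: gemivuubgoan

cell GRD=vo, CLASS=ta, TOR=em:
underlying: gemuvu-ip-ir-me
1. f -> v, k -> g, p -> b, s -> z, t -> d / _ Z: no change
2. e -> o, i -> u / B C0 _: fires at position(s) 7: gemuvuupirme
3. o -> e, u -> i / F C0 _: fires at position(s) 4: gemivuupirme
surface: gemivuupirme

cell GRD=ma, CLASS=pa, TOR=ib:
underlying: gemuvu-ror-go-an
1. f -> v, k -> g, p -> b, s -> z, t -> d / _ Z: no change
2. e -> o, i -> u / B C0 _: no change
3. o -> e, u -> i / F C0 _: fires at position(s) 4: gemivurorgoan
surface: gemivurorgoan

cell GRD=ma, CLASS=pa, TOR=vo:
underlying: gemuvu-vop-go-an
1. f -> v, k -> g, p -> b, s -> z, t -> d / _ Z: fires at position(s) 9: gemuvuvobgoan
2. e -> o, i -> u / B C0 _: no change
3. o -> e, u -> i / F C0 _: fires at position(s) 4: gemivuvobgoan
surface: gemivuvobgoan


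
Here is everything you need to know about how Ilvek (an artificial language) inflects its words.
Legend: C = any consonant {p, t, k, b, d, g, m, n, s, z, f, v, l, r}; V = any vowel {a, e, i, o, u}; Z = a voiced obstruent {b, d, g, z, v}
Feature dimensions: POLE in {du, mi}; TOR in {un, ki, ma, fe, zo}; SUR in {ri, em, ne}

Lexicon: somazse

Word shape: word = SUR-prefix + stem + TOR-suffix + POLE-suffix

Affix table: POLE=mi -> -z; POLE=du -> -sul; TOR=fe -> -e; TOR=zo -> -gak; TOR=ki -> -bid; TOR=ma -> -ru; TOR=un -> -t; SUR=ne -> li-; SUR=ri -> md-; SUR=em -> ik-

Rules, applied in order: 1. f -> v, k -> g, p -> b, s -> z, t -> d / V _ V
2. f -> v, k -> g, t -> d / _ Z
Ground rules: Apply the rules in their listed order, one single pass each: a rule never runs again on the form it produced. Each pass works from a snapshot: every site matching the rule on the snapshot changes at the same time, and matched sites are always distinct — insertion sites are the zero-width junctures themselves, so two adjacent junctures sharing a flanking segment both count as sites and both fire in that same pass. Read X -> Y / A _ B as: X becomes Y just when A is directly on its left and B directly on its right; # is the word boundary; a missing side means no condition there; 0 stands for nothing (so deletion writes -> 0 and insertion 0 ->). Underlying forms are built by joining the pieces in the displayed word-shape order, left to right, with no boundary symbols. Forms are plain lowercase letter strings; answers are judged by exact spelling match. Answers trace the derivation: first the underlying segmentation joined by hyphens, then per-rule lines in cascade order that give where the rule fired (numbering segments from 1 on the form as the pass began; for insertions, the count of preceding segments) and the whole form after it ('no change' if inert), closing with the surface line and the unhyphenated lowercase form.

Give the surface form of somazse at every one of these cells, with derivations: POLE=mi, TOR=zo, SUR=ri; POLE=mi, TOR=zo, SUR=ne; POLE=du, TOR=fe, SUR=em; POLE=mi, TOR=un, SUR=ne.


cell POLE=mi, TOR=zo, SUR=ri:
underlying: md-somazse-gak-z
1. f -> v, k -> g, p -> b, s -> z, t -> d / V _ V: no change
2. f -> v, k -> g, t -> d / _ Z: fires at position(s) 12: mdsomazsegagz
surface: mdsomazsegagz

cell POLE=mi, TOR=zo, SUR=ne:
underlying: li-somazse-gak-z
1. f -> v, k -> g, p -> b, s -> z, t -> d / V _ V: fires at position(s) 3: lizomazsegakz
2. f -> v, k -> g, t -> d / _ Z: fires at position(s) 12: lizomazsegagz
surface: lizomazsegagz

cell POLE=du, TOR=fe, SUR=em:
underlying: ik-somazse-e-sul
1. f -> v, k -> g, p -> b, s -> z, t -> d / V _ V: fires at position(s) 11: iksomazseezul
2. f -> v, k -> g, t -> d / _ Z: no change
surface: iksomazseezul

cell POLE=mi, TOR=un, SUR=ne:
underlying: li-somazse-t-z
1. f -> v, k -> g, p -> b, s -> z, t -> d / V _ V: fires at position(s) 3: lizomazsetz
2. f -> v, k -> g, t -> d / _ Z: fires at position(s) 10: lizomazsedz
surface: lizomazsedz


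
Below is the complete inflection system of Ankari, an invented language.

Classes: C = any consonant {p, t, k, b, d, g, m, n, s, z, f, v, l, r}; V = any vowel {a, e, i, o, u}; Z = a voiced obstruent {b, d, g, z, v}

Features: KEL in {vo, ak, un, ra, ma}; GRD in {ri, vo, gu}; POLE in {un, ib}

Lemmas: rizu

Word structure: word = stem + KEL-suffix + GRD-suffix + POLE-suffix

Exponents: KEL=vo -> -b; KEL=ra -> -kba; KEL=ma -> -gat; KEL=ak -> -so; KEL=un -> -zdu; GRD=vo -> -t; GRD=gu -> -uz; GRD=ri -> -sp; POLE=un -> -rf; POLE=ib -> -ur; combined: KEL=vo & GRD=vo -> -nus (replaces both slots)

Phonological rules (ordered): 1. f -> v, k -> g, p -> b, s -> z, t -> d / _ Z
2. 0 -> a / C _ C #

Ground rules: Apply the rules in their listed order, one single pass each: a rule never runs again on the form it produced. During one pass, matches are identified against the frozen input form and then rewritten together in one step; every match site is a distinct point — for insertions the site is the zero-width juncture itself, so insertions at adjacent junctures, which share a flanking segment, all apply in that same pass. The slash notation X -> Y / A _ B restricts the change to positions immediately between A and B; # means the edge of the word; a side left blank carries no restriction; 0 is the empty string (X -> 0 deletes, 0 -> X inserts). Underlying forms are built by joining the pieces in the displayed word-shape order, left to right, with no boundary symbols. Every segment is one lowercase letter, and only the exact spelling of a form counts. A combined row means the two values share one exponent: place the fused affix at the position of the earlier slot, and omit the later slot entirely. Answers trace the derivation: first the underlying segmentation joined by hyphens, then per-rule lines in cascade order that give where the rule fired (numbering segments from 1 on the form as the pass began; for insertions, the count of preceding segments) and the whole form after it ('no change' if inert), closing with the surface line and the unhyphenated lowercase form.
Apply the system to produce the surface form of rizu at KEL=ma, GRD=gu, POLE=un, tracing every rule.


underlying: rizu-gat-uz-rf
1. f -> v, k -> g, p -> b, s -> z, t -> d / _ Z: no change
2. 0 -> a / C _ C #: inserts after position(s) 10: rizugatuzraf
surface: rizugatuzraf


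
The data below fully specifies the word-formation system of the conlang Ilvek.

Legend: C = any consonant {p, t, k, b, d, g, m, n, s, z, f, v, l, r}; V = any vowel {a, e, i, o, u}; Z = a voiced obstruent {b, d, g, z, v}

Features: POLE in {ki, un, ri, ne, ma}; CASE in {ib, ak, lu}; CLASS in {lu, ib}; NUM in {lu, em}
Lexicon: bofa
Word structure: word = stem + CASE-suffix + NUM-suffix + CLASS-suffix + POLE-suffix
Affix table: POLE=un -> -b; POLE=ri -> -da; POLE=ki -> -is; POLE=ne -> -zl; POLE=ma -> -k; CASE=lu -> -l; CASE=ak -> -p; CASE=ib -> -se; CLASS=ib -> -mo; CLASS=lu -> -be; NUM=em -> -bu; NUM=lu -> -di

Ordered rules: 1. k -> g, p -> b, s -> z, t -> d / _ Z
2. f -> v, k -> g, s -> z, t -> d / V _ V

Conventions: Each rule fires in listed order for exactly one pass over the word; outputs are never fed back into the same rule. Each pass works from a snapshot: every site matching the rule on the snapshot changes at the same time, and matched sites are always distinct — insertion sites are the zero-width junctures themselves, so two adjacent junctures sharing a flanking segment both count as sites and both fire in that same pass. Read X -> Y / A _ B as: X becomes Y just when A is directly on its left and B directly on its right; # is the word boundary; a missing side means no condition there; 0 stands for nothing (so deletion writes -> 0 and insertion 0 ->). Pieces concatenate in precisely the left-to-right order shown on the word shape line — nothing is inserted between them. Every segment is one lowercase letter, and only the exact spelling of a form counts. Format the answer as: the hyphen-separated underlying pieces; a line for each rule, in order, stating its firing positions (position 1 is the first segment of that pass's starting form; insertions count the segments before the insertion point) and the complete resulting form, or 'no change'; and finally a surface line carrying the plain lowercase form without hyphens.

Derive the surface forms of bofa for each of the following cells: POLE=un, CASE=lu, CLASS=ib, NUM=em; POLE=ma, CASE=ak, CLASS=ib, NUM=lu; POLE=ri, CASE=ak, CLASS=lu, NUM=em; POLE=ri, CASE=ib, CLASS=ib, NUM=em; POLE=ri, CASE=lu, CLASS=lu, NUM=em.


cell POLE=un, CASE=lu, CLASS=ib, NUM=em:
underlying: bofa-l-bu-mo-b
1. k -> g, p -> b, s -> z, t -> d / _ Z: no change
2. f -> v, k -> g, s -> z, t -> d / V _ V: fires at position(s) 3: bovalbumob
surface: bovalbumob

cell POLE=ma, CASE=ak, CLASS=ib, NUM=lu:
underlying: bofa-p-di-mo-k
1. k -> g, p -> b, s -> z, t -> d / _ Z: fires at position(s) 5: bofabdimok
2. f -> v, k -> g, s -> z, t -> d / V _ V: fires at position(s) 3: bovabdimok
surface: bovabdimok

cell POLE=ri, CASE=ak, CLASS=lu, NUM=em:
underlying: bofa-p-bu-be-da
1. k -> g, p -> b, s -> z, t -> d / _ Z: fires at position(s) 5: bofabbubeda
2. f -> v, k -> g, s -> z, t -> d / V _ V: fires at position(s) 3: bovabbubeda
surface: bovabbubeda

cell POLE=ri, CASE=ib, CLASS=ib, NUM=em:
underlying: bofa-se-bu-mo-da
1. k -> g, p -> b, s -> z, t -> d / _ Z: no change
2. f -> v, k -> g, s -> z, t -> d / V _ V: fires at position(s) 3, 5: bovazebumoda
surface: bovazebumoda

cell POLE=ri, CASE=lu, CLASS=lu, NUM=em:
underlying: bofa-l-bu-be-da
1. k -> g, p -> b, s -> z, t -> d / _ Z: no change
2. f -> v, k -> g, s -> z, t -> d / V _ V: fires at position(s) 3: bovalbubeda
surface: bovalbubeda


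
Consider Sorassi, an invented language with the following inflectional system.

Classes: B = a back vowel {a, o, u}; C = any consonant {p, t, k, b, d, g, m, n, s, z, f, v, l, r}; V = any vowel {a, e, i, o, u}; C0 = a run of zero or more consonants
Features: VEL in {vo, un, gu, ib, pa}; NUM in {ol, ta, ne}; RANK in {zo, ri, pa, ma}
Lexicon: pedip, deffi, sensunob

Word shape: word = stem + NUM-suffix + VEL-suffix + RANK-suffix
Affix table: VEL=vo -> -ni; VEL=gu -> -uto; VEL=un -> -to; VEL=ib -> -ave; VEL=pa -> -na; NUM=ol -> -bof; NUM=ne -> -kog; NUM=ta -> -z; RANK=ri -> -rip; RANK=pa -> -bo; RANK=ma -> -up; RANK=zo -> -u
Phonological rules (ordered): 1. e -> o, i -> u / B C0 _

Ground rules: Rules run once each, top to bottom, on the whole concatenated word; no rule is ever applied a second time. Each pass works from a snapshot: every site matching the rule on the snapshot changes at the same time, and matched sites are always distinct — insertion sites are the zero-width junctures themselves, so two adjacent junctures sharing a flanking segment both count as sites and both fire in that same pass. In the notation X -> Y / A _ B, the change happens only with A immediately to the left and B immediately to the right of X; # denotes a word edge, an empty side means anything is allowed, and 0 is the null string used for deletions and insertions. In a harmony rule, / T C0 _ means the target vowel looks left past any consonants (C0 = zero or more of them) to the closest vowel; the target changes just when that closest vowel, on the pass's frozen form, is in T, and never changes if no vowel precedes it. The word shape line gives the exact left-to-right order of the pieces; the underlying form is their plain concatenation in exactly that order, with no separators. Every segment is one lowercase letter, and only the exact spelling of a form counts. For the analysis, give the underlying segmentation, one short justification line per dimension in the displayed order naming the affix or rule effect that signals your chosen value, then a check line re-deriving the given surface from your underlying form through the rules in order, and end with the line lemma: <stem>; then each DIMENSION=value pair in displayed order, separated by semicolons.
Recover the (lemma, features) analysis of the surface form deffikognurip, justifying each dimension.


underlying: deffi-kog-ni-rip
VEL=vo - signalled by the affix -ni
NUM=ne - signalled by the affix -kog
RANK=ri - signalled by the affix -rip
check: deffikognirip -> deffikognurip
lemma: deffi; VEL=vo; NUM=ne; RANK=ri


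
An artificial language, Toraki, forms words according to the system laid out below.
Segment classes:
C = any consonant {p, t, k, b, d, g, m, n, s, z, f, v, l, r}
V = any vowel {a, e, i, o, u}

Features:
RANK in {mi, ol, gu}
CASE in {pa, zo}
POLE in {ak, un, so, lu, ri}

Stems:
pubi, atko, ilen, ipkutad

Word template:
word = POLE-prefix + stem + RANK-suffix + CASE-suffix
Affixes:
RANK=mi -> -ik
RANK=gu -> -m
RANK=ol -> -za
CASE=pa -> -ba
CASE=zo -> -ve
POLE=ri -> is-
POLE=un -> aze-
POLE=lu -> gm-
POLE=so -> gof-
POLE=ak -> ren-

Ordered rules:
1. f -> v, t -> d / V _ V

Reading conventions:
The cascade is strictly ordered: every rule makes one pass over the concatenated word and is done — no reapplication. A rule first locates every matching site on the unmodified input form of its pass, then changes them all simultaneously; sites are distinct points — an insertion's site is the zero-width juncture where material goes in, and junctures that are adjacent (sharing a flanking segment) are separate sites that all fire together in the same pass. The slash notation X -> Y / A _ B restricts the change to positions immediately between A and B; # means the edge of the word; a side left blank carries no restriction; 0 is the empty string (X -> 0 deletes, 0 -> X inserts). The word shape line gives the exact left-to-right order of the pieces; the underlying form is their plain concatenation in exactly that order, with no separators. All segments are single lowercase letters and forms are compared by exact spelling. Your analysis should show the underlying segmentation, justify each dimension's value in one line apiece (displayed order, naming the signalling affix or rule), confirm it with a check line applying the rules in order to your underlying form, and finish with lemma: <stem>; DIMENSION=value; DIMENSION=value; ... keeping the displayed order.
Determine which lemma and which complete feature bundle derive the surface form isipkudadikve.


underlying: is-ipkutad-ik-ve
RANK=mi - signalled by the affix -ik
CASE=zo - signalled by the affix -ve
POLE=ri - signalled by the affix is-
check: isipkutadikve -> isipkudadikve
lemma: ipkutad; RANK=mi; CASE=zo; POLE=ri


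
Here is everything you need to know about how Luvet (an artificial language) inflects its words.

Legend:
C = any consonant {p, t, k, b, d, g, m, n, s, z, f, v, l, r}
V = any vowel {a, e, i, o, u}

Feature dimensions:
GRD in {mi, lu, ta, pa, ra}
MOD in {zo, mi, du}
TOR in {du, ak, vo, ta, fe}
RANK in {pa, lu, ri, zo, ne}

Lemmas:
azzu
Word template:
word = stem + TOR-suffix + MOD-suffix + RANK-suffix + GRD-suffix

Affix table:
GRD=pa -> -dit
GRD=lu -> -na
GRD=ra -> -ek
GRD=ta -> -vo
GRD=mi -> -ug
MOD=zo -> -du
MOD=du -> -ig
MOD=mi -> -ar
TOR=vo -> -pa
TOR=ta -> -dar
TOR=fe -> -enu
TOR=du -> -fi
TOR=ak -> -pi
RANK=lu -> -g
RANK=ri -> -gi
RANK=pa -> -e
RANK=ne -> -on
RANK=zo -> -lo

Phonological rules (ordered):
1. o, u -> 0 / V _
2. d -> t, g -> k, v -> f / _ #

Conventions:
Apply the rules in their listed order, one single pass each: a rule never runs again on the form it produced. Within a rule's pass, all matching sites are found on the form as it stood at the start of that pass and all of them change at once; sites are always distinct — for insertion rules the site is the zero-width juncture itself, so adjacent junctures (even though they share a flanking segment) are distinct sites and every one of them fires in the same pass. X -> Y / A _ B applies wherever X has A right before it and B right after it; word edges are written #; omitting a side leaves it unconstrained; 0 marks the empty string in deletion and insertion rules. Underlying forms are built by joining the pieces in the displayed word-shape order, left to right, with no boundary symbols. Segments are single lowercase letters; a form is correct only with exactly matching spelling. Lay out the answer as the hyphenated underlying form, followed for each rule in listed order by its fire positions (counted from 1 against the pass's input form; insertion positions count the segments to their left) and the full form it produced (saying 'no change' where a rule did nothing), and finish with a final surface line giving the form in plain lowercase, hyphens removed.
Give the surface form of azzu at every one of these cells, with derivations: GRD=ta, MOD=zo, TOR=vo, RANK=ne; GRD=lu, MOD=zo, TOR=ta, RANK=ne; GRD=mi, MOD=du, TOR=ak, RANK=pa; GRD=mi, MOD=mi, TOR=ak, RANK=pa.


cell GRD=ta, MOD=zo, TOR=vo, RANK=ne:
underlying: azzu-pa-du-on-vo
1. o, u -> 0 / V _: fires at position(s) 9: azzupadunvo
2. d -> t, g -> k, v -> f / _ #: no change
surface: azzupadunvo

cell GRD=lu, MOD=zo, TOR=ta, RANK=ne:
underlying: azzu-dar-du-on-na
1. o, u -> 0 / V _: fires at position(s) 10: azzudardunna
2. d -> t, g -> k, v -> f / _ #: no change
surface: azzudardunna

cell GRD=mi, MOD=du, TOR=ak, RANK=pa:
underlying: azzu-pi-ig-e-ug
1. o, u -> 0 / V _: fires at position(s) 10: azzupiigeg
2. d -> t, g -> k, v -> f / _ #: fires at position(s) 10: azzupiigek
surface: azzupiigek

cell GRD=mi, MOD=mi, TOR=ak, RANK=pa:
underlying: azzu-pi-ar-e-ug
1. o, u -> 0 / V _: fires at position(s) 10: azzupiareg
2. d -> t, g -> k, v -> f / _ #: fires at position(s) 10: azzupiarek
surface: azzupiarek
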